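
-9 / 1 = -9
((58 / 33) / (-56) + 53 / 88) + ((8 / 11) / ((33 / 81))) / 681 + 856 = 3952620767 / 4614456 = 856.57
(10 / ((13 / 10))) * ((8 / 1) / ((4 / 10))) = 2000 / 13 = 153.85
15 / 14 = 1.07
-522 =-522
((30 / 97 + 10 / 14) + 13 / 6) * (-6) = -12997 / 679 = -19.14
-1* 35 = -35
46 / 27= 1.70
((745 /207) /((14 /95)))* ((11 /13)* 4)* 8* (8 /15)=19930240 /56511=352.68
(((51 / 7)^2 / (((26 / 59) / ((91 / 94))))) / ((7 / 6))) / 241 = 460377 / 1110046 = 0.41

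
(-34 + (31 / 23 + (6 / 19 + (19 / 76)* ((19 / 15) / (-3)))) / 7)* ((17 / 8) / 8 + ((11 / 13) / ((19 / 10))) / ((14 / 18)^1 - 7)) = -399366084379 / 60929406720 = -6.55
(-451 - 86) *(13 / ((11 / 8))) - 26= -56134 / 11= -5103.09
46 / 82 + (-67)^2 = 184072 / 41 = 4489.56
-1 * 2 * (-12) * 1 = 24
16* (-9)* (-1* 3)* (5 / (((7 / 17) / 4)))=146880 / 7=20982.86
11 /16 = 0.69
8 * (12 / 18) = 16 / 3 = 5.33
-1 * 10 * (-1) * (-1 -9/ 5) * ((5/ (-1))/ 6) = 70/ 3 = 23.33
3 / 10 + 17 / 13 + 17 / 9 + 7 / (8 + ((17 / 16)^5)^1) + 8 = 28104300031 / 2295180810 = 12.24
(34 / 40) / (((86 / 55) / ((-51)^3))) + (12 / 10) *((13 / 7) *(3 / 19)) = -16495734609 / 228760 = -72109.35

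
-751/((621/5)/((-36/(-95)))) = -3004/1311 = -2.29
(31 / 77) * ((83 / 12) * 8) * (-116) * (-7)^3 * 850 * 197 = 4897889726800 / 33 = 148420900812.12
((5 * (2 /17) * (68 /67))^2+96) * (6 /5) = 2595264 /22445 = 115.63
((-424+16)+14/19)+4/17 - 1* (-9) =-398.03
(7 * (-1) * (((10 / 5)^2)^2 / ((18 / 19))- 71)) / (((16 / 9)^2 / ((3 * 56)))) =20134.41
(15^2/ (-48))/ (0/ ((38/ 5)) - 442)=75/ 7072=0.01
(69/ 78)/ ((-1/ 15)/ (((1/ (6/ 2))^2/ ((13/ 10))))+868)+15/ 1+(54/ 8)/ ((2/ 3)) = 113306893/ 4509544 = 25.13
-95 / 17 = -5.59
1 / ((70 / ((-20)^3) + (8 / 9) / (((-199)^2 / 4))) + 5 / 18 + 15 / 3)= 95042400 / 500789579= 0.19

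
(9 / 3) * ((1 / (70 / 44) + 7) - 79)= -7494 / 35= -214.11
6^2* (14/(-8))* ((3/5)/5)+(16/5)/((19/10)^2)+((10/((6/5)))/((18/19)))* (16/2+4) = 8031689/81225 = 98.88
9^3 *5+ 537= 4182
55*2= 110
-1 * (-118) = 118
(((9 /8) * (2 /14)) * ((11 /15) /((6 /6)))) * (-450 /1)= -1485 /28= -53.04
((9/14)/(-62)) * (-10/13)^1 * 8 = 180/2821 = 0.06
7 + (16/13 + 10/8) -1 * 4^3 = -2835/52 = -54.52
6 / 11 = 0.55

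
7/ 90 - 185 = -16643/ 90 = -184.92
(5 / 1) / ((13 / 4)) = 20 / 13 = 1.54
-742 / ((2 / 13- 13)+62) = -9646 / 639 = -15.10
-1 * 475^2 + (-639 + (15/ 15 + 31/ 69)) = -15612116/ 69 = -226262.55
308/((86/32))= 4928/43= 114.60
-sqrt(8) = -2 * sqrt(2) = -2.83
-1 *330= -330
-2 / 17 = -0.12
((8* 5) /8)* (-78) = -390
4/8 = 1/2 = 0.50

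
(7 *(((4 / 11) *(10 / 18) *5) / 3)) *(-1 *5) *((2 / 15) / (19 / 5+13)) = -250 / 2673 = -0.09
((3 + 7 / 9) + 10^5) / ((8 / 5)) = 62502.36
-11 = -11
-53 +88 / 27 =-1343 / 27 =-49.74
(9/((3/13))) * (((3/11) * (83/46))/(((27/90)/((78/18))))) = 70135/253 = 277.21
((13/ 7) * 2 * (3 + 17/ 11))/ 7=1300/ 539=2.41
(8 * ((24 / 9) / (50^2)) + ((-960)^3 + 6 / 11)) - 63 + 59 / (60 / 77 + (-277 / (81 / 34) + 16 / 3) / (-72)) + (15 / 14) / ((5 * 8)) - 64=-1064627289409626648373 / 1203327510000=-884736100.99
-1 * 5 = -5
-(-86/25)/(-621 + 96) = -86/13125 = -0.01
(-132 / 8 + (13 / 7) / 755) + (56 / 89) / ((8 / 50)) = -11820231 / 940730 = -12.56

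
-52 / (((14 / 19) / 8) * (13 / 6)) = -260.57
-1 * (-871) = 871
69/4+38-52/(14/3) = 1235/28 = 44.11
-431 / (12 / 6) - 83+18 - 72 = -705 / 2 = -352.50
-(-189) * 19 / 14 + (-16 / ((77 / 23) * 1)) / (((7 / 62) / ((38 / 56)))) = 1718797 / 7546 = 227.78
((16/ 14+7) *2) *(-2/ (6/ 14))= -76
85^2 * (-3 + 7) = 28900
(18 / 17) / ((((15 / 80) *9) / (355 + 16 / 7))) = 80032 / 357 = 224.18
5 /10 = 1 /2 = 0.50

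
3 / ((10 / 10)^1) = 3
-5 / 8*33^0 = -5 / 8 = -0.62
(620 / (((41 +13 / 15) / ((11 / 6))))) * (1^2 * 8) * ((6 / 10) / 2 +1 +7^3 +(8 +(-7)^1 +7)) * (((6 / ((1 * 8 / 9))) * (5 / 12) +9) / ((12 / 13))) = 4919499585 / 5024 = 979199.76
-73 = -73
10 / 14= 5 / 7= 0.71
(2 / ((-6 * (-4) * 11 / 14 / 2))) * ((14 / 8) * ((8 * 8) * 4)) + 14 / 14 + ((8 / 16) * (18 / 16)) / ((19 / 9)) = 96.30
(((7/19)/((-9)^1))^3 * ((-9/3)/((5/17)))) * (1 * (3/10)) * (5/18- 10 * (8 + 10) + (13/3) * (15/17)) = -738479/20000844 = -0.04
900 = 900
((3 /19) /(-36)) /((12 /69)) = -23 /912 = -0.03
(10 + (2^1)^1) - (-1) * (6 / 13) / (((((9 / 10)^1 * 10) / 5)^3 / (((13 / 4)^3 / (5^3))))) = 93481 / 7776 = 12.02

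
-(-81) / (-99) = -9 / 11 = -0.82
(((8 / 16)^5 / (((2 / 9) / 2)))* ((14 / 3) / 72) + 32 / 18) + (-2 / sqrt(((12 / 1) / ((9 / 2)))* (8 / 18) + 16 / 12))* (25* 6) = 2069 / 1152 - 450* sqrt(51) / 17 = -187.24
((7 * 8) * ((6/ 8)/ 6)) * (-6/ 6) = -7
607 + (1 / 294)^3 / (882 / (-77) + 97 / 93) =54764586423955 / 90221723928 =607.00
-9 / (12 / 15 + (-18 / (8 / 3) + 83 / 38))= 380 / 159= 2.39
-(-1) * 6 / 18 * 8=8 / 3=2.67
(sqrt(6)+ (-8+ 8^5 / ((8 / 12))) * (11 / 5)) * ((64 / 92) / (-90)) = -4324672 / 5175 - 8 * sqrt(6) / 1035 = -835.70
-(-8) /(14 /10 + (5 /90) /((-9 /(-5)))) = 6480 /1159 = 5.59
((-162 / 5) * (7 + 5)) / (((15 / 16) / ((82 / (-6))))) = 141696 / 25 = 5667.84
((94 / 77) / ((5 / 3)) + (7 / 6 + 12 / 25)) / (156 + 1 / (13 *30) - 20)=357227 / 20420785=0.02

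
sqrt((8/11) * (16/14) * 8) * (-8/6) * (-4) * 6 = 512 * sqrt(154)/77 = 82.52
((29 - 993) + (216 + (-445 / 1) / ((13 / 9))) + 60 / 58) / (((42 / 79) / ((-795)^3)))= 5262819833849625 / 5278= 997123879092.39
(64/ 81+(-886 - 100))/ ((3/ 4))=-1313.61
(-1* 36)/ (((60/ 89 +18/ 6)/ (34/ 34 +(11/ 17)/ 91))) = -1663944/ 168623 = -9.87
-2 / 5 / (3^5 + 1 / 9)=-9 / 5470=-0.00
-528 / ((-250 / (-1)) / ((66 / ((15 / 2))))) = -11616 / 625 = -18.59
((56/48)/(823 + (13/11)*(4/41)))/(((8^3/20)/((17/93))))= 53669/5302874880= 0.00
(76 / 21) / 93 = 76 / 1953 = 0.04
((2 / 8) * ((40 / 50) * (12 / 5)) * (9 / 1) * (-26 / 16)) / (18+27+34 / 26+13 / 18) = -0.15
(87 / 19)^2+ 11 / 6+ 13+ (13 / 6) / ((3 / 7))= 132740 / 3249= 40.86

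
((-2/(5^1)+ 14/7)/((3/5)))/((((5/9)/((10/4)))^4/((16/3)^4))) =884736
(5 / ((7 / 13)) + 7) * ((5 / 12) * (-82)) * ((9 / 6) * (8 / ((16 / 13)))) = -5425.18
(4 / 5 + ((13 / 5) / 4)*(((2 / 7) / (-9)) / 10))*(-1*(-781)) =623.19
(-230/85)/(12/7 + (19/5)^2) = -8050/48059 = -0.17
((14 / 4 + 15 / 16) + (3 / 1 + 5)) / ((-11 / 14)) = -1393 / 88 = -15.83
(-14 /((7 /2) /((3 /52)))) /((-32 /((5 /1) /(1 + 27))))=15 /11648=0.00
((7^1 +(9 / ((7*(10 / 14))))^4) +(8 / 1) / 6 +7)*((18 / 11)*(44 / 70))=83028 / 3125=26.57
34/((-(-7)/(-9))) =-306/7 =-43.71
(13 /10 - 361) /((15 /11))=-13189 /50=-263.78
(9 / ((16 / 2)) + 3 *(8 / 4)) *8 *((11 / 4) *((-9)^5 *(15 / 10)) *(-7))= 777498183 / 8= 97187272.88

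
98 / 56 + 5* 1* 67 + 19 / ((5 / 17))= 8027 / 20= 401.35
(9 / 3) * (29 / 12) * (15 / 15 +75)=551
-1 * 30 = -30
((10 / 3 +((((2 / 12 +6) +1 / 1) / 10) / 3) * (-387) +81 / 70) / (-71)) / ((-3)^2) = 0.14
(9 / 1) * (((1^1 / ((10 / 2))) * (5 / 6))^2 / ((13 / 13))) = 1 / 4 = 0.25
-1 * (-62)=62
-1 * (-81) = 81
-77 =-77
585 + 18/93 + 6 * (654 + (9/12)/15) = 1397943/310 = 4509.49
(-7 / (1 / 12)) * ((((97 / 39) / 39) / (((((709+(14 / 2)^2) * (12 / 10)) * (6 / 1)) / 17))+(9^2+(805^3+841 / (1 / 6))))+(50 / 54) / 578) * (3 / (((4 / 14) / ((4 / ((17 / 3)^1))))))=-306610308892942578601 / 944047689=-324782648658.06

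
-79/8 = -9.88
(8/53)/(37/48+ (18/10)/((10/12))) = 9600/186401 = 0.05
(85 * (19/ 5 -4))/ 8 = -17/ 8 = -2.12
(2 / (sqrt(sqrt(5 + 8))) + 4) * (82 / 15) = 164 * 13^(3 / 4) / 195 + 328 / 15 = 27.62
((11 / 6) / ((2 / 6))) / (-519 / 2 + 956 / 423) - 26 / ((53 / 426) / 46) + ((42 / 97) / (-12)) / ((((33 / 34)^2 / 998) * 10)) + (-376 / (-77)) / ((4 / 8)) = -81936910179957829 / 8528689582875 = -9607.21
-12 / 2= -6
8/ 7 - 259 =-1805/ 7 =-257.86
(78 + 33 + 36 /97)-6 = 10221 /97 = 105.37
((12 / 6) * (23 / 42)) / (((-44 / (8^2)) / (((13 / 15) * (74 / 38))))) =-177008 / 65835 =-2.69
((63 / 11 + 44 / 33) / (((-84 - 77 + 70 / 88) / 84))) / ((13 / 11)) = -41008 / 13091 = -3.13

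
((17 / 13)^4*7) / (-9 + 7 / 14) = -68782 / 28561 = -2.41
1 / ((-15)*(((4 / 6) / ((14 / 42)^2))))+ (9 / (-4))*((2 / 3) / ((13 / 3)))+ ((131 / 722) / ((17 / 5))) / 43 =-0.36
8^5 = 32768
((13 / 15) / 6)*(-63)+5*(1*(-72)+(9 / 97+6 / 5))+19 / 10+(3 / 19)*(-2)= -3327093 / 9215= -361.05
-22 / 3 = -7.33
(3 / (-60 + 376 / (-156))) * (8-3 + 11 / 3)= -507 / 1217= -0.42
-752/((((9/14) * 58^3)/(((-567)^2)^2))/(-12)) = 181353884121648/24389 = 7435888479.30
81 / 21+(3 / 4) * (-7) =-39 / 28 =-1.39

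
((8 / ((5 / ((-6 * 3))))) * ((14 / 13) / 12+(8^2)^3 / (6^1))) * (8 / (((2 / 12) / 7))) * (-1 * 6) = 164886817536 / 65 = 2536720269.78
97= 97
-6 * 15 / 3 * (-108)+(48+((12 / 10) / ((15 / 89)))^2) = 2086684 / 625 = 3338.69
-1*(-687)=687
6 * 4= 24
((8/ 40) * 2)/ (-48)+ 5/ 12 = 49/ 120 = 0.41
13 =13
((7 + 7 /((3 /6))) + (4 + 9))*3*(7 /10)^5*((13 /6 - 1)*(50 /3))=2000033 /6000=333.34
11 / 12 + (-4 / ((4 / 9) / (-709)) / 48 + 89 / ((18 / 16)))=212.97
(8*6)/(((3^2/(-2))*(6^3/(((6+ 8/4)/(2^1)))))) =-0.20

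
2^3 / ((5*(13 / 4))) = 32 / 65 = 0.49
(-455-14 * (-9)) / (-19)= 329 / 19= 17.32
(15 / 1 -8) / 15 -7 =-98 / 15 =-6.53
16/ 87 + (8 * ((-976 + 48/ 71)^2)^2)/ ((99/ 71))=5334785031050616868720/ 1027562481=5191689196221.85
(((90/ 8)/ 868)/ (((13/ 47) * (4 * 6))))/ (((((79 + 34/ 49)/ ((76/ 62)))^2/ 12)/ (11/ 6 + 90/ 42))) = 0.00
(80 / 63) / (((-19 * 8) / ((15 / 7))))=-50 / 2793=-0.02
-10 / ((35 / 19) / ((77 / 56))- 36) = 1045 / 3622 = 0.29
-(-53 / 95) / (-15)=-53 / 1425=-0.04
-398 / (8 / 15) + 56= -2761 / 4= -690.25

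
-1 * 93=-93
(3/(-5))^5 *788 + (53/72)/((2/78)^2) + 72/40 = 26503753/25000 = 1060.15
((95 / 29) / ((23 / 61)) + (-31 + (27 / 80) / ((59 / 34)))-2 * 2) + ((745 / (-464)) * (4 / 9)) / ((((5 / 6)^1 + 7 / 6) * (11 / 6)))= -1366800601 / 51945960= -26.31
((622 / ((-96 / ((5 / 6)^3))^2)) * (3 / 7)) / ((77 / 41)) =199234375 / 38626689024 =0.01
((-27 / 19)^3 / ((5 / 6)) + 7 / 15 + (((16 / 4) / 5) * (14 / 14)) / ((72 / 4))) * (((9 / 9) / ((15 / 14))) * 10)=-5068700 / 185193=-27.37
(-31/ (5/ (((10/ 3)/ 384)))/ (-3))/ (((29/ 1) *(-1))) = -31/ 50112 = -0.00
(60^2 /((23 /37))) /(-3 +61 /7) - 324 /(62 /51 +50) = 15126417 /15019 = 1007.15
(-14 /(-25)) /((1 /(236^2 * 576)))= 449132544 /25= 17965301.76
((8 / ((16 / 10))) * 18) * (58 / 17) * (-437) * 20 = -45622800 / 17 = -2683694.12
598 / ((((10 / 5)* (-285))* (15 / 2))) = -598 / 4275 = -0.14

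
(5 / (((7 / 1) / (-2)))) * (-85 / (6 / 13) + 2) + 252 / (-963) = 584167 / 2247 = 259.98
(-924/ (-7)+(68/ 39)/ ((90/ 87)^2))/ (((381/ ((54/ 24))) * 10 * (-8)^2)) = 1172597/ 950976000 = 0.00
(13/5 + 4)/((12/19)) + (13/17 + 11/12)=6187/510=12.13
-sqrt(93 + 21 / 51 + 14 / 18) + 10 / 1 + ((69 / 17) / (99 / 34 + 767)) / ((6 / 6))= 261908 / 26177 - sqrt(244987) / 51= 0.30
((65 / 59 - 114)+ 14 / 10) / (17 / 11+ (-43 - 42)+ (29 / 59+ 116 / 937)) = 113005948 / 83959345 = 1.35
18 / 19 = 0.95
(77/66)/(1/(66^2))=5082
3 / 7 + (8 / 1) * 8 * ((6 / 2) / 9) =457 / 21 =21.76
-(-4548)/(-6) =-758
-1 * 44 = -44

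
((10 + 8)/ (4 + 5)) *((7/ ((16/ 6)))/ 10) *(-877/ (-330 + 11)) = 18417/ 12760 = 1.44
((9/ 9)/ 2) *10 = 5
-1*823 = -823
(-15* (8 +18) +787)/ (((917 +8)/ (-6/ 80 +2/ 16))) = 397/ 18500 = 0.02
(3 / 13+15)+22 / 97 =19492 / 1261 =15.46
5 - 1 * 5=0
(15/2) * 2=15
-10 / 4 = -5 / 2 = -2.50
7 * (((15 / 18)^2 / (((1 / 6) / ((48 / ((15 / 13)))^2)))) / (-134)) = -75712 / 201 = -376.68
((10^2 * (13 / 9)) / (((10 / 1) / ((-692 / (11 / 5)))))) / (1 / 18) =-899600 / 11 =-81781.82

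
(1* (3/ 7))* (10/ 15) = 2/ 7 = 0.29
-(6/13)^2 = -36/169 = -0.21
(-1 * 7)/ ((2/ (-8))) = 28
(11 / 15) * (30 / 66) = 1 / 3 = 0.33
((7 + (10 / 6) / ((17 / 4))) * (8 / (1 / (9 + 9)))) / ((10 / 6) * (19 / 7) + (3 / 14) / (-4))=238.12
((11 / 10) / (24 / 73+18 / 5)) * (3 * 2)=803 / 478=1.68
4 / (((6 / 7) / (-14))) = -65.33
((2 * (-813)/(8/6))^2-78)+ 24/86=1487102.53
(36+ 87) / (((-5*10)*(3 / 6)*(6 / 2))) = -41 / 25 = -1.64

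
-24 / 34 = -12 / 17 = -0.71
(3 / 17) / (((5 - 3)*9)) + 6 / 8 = 155 / 204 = 0.76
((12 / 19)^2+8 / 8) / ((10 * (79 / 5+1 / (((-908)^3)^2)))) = 141506527453161359360 / 15982671906680034883341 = 0.01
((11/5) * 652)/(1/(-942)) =-6756024/5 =-1351204.80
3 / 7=0.43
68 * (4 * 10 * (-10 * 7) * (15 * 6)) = -17136000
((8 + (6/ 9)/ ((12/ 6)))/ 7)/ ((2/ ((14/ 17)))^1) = 25/ 51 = 0.49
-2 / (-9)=2 / 9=0.22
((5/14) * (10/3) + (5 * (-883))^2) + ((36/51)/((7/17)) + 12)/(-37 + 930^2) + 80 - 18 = 354021335667164/18162123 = 19492288.19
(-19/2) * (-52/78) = 19/3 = 6.33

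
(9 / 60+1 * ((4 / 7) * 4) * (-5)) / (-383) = 0.03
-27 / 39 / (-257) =9 / 3341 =0.00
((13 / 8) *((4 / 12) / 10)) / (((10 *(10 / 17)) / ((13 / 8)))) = 2873 / 192000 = 0.01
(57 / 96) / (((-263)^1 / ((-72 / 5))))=171 / 5260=0.03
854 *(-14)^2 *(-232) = -38833088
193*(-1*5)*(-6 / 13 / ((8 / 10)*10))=2895 / 52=55.67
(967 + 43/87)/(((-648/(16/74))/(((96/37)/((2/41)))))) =-55216832/3215781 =-17.17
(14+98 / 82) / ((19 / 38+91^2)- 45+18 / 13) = 16198 / 8781585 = 0.00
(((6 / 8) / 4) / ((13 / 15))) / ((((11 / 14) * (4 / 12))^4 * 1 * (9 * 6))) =324135 / 380666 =0.85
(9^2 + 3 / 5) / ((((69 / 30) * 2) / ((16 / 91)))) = 6528 / 2093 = 3.12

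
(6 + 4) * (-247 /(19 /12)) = -1560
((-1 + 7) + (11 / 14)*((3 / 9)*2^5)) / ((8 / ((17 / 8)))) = 2567 / 672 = 3.82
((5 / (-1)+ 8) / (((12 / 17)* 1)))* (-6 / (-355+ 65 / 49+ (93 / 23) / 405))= 7759395 / 107616262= 0.07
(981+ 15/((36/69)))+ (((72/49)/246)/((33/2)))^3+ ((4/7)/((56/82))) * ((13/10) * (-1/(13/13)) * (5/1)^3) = 37720744965724559/43169583345196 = 873.78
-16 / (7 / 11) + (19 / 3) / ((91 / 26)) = -70 / 3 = -23.33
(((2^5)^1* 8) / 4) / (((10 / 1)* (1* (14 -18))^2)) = 0.40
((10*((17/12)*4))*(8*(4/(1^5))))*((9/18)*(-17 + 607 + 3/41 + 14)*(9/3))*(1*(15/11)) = 1010493600/451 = 2240562.31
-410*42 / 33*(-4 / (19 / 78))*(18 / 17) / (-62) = -16117920 / 110143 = -146.34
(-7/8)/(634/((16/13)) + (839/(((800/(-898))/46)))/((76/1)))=13300/834453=0.02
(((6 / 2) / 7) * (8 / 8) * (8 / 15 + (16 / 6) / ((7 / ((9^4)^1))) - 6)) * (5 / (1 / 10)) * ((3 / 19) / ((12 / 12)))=7855980 / 931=8438.22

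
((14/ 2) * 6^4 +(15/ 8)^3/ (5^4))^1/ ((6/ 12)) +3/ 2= 23226267/ 1280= 18145.52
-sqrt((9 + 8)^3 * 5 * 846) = -4558.73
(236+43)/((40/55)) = 3069/8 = 383.62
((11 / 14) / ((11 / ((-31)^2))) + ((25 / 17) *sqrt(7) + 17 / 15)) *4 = 100 *sqrt(7) / 17 + 29306 / 105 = 294.67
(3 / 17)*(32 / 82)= 48 / 697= 0.07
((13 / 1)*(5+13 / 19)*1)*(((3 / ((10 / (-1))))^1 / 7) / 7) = -2106 / 4655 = -0.45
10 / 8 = 5 / 4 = 1.25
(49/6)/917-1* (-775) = 609157/786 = 775.01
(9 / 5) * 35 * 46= 2898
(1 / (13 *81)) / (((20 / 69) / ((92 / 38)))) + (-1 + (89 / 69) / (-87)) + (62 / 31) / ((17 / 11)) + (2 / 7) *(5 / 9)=2360606957 / 5293385370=0.45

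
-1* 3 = -3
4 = 4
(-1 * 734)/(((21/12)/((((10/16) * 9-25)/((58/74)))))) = 2104745/203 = 10368.20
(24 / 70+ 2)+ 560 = 19682 / 35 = 562.34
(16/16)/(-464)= -1/464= -0.00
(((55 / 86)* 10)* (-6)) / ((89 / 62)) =-102300 / 3827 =-26.73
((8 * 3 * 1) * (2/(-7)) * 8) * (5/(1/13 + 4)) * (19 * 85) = -40310400/371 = -108653.37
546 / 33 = 182 / 11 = 16.55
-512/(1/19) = -9728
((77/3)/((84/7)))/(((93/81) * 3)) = 77/124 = 0.62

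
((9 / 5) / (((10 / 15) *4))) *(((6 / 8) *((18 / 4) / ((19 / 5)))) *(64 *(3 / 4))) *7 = 15309 / 76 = 201.43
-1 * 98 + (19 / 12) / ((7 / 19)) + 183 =7501 / 84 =89.30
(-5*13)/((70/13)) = -169/14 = -12.07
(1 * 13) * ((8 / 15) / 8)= 13 / 15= 0.87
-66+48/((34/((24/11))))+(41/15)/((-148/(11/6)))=-156807457/2490840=-62.95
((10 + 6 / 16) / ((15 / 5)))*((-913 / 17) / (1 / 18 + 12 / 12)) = -227337 / 1292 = -175.96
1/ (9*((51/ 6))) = 2/ 153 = 0.01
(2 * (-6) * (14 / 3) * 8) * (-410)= 183680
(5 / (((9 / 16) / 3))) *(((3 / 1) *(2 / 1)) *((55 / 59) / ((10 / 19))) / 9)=31.49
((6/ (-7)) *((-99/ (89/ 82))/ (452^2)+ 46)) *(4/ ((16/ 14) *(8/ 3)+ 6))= -3763856061/ 215923790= -17.43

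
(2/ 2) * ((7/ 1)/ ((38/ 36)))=6.63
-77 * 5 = -385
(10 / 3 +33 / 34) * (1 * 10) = 2195 / 51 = 43.04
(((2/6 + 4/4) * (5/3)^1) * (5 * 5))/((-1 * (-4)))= 125/9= 13.89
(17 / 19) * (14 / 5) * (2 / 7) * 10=136 / 19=7.16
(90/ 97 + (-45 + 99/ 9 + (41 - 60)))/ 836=-5051/ 81092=-0.06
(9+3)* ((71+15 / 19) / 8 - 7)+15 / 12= 1895 / 76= 24.93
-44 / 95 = -0.46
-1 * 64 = -64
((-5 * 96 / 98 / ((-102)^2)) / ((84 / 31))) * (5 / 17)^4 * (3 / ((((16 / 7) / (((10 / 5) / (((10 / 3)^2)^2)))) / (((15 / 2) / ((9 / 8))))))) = -6975 / 37847708192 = -0.00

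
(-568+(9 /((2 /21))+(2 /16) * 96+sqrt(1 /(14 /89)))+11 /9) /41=-8285 /738+sqrt(1246) /574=-11.16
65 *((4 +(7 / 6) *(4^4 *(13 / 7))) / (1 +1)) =18156.67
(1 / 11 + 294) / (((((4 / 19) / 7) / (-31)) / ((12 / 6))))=-13337905 / 22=-606268.41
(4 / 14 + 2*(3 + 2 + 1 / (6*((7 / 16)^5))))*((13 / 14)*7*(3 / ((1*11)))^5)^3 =17012748103767 / 580223223003048317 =0.00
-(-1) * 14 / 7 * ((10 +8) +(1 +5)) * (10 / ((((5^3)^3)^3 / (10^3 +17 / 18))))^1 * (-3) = -288272 / 1490116119384765625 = -0.00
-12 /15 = -4 /5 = -0.80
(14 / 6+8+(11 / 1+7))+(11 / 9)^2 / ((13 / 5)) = 30440 / 1053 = 28.91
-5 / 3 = -1.67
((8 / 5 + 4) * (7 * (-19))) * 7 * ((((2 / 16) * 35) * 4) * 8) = -729904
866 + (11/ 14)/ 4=48507/ 56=866.20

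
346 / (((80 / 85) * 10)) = 2941 / 80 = 36.76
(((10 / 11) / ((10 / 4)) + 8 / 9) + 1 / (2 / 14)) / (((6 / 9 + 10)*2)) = 817 / 2112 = 0.39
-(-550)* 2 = 1100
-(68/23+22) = -574/23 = -24.96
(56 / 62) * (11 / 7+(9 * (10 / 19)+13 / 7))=4344 / 589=7.38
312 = 312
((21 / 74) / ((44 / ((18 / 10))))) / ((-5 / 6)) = -567 / 40700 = -0.01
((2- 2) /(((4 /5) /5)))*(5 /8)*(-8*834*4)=0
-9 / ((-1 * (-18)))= -1 / 2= -0.50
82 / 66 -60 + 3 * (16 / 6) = -1675 / 33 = -50.76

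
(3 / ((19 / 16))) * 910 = 43680 / 19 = 2298.95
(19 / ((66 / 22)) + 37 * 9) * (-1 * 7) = -7126 / 3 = -2375.33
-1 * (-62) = 62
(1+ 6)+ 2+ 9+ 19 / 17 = 325 / 17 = 19.12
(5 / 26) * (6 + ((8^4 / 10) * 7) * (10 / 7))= 10255 / 13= 788.85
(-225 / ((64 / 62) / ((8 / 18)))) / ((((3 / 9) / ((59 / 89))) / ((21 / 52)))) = -2880675 / 37024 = -77.81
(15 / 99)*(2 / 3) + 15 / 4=1525 / 396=3.85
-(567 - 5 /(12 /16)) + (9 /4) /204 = -457223 /816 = -560.32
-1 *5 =-5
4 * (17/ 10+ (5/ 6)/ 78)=4003/ 585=6.84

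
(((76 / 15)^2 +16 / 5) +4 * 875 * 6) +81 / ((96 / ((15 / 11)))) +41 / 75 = 21030.57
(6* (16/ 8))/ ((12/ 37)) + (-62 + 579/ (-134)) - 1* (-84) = 7327/ 134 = 54.68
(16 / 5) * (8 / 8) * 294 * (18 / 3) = 5644.80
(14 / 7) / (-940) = -1 / 470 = -0.00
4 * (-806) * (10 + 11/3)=-132184/3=-44061.33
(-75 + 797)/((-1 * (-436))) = 361/218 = 1.66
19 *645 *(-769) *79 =-744503505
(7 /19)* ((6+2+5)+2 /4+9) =315 /38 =8.29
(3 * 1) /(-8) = -0.38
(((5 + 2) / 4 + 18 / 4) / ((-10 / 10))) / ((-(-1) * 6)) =-25 / 24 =-1.04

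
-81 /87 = -27 /29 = -0.93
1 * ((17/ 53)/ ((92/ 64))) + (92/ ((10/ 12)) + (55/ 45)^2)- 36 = 37578563/ 493695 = 76.12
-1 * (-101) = 101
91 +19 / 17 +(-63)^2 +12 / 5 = 4063.52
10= 10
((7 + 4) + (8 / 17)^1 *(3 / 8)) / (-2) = -95 / 17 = -5.59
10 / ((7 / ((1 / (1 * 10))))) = 1 / 7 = 0.14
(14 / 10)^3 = 343 / 125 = 2.74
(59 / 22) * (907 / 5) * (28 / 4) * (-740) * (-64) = 1774062976 / 11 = 161278452.36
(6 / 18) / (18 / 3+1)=1 / 21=0.05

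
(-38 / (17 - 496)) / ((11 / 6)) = 228 / 5269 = 0.04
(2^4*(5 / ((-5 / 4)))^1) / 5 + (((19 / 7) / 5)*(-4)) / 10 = -2278 / 175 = -13.02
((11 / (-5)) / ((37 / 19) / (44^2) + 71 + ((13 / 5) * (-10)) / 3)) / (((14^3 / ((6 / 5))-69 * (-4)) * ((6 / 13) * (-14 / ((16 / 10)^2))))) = 31560672 / 5784142839125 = 0.00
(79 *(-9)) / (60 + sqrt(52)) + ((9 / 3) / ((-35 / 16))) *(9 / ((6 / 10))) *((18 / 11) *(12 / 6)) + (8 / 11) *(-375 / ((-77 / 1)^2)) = -4592903811 / 57849253 + 711 *sqrt(13) / 1774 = -77.95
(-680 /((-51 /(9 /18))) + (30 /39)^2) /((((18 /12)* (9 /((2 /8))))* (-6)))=-0.02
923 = 923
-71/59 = -1.20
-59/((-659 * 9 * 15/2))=118/88965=0.00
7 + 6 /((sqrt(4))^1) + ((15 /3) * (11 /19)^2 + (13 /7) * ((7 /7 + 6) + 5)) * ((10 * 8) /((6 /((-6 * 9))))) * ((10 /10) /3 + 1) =-58103690 /2527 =-22993.15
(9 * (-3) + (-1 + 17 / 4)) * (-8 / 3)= 190 / 3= 63.33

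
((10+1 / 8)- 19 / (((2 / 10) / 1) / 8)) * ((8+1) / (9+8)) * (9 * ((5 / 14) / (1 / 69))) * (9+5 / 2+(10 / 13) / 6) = -7240540185 / 7072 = -1023832.04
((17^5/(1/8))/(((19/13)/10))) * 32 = 47252840960/19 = 2486991629.47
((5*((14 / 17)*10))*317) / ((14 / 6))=95100 / 17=5594.12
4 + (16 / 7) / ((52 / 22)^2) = 5216 / 1183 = 4.41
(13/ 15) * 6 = 26/ 5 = 5.20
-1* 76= -76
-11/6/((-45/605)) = 1331/54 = 24.65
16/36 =4/9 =0.44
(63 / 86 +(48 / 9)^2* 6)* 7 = 309547 / 258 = 1199.79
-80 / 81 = -0.99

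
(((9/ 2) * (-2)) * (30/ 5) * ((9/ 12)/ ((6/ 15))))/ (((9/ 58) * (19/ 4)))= -2610/ 19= -137.37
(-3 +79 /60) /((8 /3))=-101 /160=-0.63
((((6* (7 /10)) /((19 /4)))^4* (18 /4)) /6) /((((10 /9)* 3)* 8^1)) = 7001316 /407253125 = 0.02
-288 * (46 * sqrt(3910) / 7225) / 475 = -13248 * sqrt(3910) / 3431875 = -0.24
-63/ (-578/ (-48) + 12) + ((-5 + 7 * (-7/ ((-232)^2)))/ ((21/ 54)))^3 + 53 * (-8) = -9848804332164707061737/ 3857517061158699008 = -2553.15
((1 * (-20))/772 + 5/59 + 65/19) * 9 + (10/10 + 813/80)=735280429/17308240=42.48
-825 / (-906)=275 / 302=0.91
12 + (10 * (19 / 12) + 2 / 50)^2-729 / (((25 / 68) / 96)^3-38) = 67347021874473839711 / 237851859657397500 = 283.15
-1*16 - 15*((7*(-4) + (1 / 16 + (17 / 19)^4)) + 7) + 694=2048540193 / 2085136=982.45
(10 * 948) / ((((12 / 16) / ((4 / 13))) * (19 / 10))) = 505600 / 247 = 2046.96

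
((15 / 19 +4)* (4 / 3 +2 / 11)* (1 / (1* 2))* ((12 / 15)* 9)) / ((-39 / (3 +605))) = -4480 / 11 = -407.27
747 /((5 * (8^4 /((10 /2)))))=747 /4096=0.18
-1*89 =-89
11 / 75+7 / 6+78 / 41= 19777 / 6150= 3.22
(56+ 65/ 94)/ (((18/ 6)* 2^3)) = 5329/ 2256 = 2.36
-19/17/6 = -19/102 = -0.19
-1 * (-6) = 6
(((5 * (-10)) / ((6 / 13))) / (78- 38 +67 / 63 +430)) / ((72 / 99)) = -75075 / 237416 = -0.32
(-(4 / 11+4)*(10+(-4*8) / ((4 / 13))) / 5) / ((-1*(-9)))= 1504 / 165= 9.12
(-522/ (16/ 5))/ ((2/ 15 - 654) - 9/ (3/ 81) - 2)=19575/ 107864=0.18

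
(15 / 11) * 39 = 585 / 11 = 53.18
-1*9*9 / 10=-81 / 10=-8.10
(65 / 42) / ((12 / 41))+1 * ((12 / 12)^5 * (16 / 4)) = 4681 / 504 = 9.29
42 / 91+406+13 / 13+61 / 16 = 411.27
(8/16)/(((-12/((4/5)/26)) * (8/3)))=-0.00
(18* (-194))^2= 12194064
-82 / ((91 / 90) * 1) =-7380 / 91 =-81.10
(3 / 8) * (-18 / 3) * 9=-81 / 4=-20.25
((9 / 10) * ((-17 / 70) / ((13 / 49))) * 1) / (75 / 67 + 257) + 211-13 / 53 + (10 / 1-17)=242781474679 / 1191556600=203.75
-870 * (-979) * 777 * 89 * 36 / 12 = 176699054070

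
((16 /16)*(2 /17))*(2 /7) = 4 /119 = 0.03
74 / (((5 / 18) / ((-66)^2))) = 5802192 / 5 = 1160438.40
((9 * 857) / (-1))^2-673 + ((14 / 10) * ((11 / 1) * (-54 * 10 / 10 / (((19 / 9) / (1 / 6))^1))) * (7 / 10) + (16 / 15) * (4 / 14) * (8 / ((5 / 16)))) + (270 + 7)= 1186824200159 / 19950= 59489934.85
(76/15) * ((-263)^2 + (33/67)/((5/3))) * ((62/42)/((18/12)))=109185116368/316575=344894.94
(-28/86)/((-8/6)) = 21/86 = 0.24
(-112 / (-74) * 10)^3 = 175616000 / 50653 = 3467.04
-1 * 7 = -7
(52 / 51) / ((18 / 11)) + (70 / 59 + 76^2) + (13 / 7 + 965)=1278566228 / 189567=6744.67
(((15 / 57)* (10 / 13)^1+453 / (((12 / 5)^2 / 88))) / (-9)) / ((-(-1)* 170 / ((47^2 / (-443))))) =4531531555 / 200896956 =22.56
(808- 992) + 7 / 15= -2753 / 15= -183.53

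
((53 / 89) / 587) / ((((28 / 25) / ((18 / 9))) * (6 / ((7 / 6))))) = 1325 / 3761496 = 0.00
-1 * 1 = -1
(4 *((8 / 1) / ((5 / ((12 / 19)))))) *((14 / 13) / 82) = 2688 / 50635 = 0.05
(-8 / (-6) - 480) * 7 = -10052 / 3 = -3350.67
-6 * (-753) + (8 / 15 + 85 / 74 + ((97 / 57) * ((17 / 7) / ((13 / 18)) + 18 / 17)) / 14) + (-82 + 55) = 54009351233 / 12020190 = 4493.22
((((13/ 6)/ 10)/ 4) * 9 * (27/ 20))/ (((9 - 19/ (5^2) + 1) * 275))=351/ 1355200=0.00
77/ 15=5.13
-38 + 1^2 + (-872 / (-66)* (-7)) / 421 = -517093 / 13893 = -37.22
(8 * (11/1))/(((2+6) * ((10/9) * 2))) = 99/20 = 4.95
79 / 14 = 5.64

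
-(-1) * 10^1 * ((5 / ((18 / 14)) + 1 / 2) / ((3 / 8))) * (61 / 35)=38552 / 189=203.98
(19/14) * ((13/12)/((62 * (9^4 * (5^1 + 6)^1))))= 247/751733136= 0.00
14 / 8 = 7 / 4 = 1.75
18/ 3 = 6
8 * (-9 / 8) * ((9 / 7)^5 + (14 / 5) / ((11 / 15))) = -65.98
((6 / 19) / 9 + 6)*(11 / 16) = 4.15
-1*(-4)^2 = -16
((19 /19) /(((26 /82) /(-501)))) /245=-6.45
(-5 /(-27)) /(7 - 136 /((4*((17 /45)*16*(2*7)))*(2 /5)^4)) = -8960 /420687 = -0.02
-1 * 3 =-3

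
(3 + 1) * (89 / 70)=5.09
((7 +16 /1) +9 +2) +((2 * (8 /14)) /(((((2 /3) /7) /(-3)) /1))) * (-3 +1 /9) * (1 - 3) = -174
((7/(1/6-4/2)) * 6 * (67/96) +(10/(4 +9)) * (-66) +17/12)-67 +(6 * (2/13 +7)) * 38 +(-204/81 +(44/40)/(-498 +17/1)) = 657676229/439560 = 1496.21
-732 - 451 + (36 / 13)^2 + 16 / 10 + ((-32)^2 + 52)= -82583 / 845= -97.73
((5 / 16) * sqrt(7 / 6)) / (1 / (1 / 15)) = sqrt(42) / 288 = 0.02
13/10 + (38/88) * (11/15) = 97/60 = 1.62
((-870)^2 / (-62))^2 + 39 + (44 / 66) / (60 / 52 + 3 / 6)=18475952807263 / 123969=149036878.63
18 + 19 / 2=55 / 2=27.50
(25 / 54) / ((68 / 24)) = 25 / 153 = 0.16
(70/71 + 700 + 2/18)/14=448001/8946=50.08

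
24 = 24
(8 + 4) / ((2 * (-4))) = -3 / 2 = -1.50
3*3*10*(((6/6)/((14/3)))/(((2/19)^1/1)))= 2565/14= 183.21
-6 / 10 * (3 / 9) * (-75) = 15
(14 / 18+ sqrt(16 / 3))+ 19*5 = 4*sqrt(3) / 3+ 862 / 9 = 98.09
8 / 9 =0.89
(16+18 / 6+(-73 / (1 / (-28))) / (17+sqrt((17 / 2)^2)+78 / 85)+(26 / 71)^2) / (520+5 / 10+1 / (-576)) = 139828869440 / 754152216413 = 0.19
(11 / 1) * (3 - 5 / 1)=-22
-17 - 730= -747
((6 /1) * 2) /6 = 2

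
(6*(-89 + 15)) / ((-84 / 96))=3552 / 7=507.43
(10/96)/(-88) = -5/4224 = -0.00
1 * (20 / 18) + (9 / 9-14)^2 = 1531 / 9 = 170.11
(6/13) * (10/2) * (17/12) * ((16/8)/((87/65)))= 4.89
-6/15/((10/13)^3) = -2197/2500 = -0.88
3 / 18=1 / 6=0.17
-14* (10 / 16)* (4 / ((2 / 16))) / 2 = -140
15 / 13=1.15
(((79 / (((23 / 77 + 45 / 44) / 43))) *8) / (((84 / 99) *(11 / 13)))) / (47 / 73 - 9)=-38685036 / 11285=-3428.00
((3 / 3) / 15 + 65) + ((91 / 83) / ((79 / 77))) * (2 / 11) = 6418742 / 98355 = 65.26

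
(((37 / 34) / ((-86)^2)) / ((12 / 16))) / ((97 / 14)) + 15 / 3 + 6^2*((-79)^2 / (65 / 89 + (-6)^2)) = 183054480707198 / 29901552807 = 6121.91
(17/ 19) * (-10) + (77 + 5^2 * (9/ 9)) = 1768/ 19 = 93.05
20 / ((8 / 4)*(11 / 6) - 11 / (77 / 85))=-210 / 89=-2.36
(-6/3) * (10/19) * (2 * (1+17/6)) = -460/57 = -8.07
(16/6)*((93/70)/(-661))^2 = 5766/535228225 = 0.00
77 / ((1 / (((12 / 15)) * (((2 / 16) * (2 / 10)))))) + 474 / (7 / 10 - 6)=-232919 / 2650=-87.89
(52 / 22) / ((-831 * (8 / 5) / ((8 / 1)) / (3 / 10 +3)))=-0.05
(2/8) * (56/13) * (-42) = -588/13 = -45.23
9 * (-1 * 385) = -3465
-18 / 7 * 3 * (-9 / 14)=243 / 49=4.96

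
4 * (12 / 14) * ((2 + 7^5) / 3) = 134472 / 7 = 19210.29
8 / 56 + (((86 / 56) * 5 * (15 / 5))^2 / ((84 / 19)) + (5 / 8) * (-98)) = 1293401 / 21952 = 58.92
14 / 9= 1.56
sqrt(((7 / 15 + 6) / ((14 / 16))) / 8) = sqrt(10185) / 105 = 0.96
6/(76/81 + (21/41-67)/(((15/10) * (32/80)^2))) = -19926/916909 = -0.02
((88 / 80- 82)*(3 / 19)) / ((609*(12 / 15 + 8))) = -809 / 339416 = -0.00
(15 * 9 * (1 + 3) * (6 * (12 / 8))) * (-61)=-296460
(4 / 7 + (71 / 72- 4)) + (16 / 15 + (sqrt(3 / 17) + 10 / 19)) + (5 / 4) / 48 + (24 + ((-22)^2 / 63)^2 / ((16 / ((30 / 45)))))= sqrt(51) / 17 + 1855891699 / 72394560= 26.06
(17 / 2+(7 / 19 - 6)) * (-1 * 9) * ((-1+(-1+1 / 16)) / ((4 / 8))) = 30411 / 304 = 100.04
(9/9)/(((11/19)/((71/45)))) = 1349/495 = 2.73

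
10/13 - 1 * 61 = -60.23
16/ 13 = 1.23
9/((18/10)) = 5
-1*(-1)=1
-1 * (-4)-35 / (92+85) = 673 / 177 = 3.80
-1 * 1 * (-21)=21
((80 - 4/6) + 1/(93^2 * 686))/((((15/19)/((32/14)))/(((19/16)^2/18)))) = 645708516611/35884078272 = 17.99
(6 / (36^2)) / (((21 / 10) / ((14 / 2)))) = 0.02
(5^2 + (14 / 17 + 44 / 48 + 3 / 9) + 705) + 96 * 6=88949 / 68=1308.07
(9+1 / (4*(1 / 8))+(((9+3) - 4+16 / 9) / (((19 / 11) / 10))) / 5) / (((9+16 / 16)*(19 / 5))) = 3817 / 6498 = 0.59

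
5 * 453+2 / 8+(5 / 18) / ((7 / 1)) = 570853 / 252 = 2265.29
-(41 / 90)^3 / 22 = -68921 / 16038000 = -0.00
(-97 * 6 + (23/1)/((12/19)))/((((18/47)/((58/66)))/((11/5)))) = -8923561/3240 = -2754.19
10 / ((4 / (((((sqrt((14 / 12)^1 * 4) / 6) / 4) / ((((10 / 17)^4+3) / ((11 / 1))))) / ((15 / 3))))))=918731 * sqrt(42) / 37521072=0.16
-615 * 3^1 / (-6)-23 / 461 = 283469 / 922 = 307.45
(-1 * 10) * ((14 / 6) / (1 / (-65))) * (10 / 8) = 11375 / 6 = 1895.83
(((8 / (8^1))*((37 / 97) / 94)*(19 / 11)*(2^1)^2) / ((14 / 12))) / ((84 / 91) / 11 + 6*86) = 9139 / 196264950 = 0.00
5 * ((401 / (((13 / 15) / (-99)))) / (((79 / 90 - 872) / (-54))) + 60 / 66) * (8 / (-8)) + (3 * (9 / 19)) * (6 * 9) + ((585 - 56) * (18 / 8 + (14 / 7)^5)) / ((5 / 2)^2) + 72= 91812990375241 / 5325387925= 17240.62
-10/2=-5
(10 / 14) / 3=5 / 21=0.24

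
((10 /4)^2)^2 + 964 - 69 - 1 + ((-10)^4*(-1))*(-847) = 135534929 /16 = 8470933.06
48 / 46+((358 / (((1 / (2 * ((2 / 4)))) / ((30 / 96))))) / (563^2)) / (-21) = 1277998423 / 1224768216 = 1.04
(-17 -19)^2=1296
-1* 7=-7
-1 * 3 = -3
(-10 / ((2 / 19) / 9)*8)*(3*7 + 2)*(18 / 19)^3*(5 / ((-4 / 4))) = 241444800 / 361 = 668822.16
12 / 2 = 6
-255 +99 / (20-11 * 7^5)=-15712878 / 61619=-255.00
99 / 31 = 3.19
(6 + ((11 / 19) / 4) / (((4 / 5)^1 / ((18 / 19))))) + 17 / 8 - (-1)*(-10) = -615 / 361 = -1.70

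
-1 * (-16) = 16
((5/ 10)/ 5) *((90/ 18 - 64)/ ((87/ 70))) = -4.75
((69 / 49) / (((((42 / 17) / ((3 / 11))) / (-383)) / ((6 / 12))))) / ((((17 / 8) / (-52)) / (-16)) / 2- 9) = 1495133952 / 451971443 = 3.31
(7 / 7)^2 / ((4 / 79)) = 79 / 4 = 19.75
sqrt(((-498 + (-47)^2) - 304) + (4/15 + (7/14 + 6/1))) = sqrt(1272390)/30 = 37.60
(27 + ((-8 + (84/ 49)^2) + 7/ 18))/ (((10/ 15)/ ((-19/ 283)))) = -374167/ 166404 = -2.25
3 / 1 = 3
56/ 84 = 2/ 3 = 0.67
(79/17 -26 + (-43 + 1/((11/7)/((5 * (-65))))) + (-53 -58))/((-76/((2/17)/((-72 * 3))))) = -11911/4348872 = -0.00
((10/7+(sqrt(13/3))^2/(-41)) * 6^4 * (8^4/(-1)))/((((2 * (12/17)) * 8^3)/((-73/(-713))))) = -994.69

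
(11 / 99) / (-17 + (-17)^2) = 1 / 2448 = 0.00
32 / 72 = 4 / 9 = 0.44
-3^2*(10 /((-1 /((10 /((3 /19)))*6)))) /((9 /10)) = 38000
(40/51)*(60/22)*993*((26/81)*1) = 3442400/5049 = 681.80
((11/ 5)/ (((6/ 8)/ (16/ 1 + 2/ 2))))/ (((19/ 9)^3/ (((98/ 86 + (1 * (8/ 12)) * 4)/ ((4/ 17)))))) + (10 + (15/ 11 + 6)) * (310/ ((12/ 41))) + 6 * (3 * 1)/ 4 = 899381260232/ 48664605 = 18481.22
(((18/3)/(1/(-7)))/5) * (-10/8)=21/2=10.50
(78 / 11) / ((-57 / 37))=-962 / 209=-4.60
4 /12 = 1 /3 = 0.33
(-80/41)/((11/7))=-1.24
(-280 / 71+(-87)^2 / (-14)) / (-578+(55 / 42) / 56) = 90941592 / 96517471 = 0.94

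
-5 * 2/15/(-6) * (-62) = -62/9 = -6.89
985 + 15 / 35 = 6898 / 7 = 985.43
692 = 692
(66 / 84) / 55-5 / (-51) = 401 / 3570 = 0.11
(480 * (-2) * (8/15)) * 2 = -1024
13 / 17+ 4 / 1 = 81 / 17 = 4.76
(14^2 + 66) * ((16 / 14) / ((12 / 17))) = 8908 / 21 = 424.19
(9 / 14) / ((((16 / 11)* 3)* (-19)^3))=-0.00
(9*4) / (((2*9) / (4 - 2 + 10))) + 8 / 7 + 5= 211 / 7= 30.14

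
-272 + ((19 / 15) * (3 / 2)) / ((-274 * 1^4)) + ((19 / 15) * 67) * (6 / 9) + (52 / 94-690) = -1048769341 / 1159020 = -904.88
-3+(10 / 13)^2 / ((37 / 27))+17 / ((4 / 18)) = 924591 / 12506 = 73.93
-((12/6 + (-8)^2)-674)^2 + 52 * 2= -369560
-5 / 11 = -0.45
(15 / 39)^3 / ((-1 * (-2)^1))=125 / 4394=0.03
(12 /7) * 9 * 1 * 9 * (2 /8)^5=243 /1792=0.14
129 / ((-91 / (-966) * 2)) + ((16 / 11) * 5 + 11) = 100524 / 143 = 702.97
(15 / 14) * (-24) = -180 / 7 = -25.71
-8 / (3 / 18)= -48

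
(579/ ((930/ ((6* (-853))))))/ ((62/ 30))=-1481661/ 961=-1541.79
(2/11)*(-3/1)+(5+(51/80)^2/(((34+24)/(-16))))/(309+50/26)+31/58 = 4898457/1031518400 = 0.00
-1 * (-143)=143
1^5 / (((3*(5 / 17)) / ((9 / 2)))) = 51 / 10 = 5.10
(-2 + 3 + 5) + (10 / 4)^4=721 / 16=45.06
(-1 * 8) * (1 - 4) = 24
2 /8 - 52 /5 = -203 /20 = -10.15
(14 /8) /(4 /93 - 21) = -651 /7796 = -0.08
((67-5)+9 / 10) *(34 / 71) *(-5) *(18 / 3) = -64158 / 71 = -903.63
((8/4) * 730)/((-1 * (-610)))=146/61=2.39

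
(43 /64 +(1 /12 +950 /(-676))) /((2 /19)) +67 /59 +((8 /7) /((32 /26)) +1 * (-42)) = -1235894641 /26802048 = -46.11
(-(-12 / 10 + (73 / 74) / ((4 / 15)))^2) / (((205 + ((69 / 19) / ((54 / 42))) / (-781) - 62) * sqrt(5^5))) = -609108348717 * sqrt(5) / 1742947826000000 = -0.00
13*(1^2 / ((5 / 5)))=13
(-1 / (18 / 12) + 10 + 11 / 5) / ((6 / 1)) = 1.92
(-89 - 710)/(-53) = 799/53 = 15.08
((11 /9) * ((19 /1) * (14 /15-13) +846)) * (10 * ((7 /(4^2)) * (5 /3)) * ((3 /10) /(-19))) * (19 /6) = -712327 /2592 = -274.82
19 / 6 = 3.17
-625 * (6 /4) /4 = -1875 /8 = -234.38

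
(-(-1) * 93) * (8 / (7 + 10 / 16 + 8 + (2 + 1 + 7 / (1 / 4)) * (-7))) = -3.69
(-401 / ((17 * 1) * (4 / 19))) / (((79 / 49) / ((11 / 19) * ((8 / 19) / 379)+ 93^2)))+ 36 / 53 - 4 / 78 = -48061001543429921 / 79959356724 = -601067.89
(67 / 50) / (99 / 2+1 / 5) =67 / 2485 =0.03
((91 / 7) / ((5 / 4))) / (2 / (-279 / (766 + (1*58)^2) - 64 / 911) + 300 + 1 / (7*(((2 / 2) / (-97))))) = 188729996 / 4929297235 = 0.04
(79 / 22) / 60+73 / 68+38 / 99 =102139 / 67320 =1.52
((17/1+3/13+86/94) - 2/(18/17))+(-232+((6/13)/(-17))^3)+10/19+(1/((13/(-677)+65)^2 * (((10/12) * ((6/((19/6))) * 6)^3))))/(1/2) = -2122352778809482968085819/9861458297127512924160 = -215.22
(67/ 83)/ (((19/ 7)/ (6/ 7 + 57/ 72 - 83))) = -915689/ 37848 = -24.19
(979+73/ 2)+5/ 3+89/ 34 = 52009/ 51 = 1019.78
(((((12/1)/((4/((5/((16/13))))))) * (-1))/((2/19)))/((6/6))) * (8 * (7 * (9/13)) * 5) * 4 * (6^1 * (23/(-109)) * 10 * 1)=123889500/109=1136600.92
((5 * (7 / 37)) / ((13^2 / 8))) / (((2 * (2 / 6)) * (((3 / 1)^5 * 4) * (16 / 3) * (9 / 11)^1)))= 385 / 24311664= 0.00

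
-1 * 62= -62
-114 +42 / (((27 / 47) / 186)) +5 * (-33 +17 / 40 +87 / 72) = 79967 / 6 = 13327.83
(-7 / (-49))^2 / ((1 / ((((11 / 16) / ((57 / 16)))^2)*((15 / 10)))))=121 / 106134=0.00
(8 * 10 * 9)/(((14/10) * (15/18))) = 4320/7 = 617.14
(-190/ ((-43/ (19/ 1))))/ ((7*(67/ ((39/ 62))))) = 70395/ 625177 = 0.11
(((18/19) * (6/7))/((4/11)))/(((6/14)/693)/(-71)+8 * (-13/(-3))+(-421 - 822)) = -4871097/2635777394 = -0.00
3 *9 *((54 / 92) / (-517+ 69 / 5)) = -3645 / 115736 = -0.03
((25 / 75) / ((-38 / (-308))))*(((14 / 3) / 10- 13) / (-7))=4136 / 855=4.84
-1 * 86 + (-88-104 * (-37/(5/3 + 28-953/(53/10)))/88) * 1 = -45769401/262603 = -174.29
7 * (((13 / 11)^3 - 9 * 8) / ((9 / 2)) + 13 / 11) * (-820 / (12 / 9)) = 248417155 / 3993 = 62213.16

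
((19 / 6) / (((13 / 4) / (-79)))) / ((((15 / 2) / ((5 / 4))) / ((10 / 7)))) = -15010 / 819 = -18.33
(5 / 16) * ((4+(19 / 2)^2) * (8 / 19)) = 1885 / 152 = 12.40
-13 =-13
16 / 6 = 2.67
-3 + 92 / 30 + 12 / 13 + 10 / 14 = 2326 / 1365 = 1.70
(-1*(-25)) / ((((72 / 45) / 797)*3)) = 4151.04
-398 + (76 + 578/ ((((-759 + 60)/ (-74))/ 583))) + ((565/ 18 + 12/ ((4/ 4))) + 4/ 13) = 1929840269/ 54522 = 35395.63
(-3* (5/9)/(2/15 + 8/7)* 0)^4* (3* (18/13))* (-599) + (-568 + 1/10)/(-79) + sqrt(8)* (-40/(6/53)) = 5679/790 - 2120* sqrt(2)/3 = -992.19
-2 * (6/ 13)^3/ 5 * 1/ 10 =-216/ 54925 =-0.00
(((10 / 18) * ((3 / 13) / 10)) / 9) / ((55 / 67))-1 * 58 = -2239313 / 38610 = -58.00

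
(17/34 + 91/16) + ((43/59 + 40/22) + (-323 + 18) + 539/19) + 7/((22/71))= -48397927/197296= -245.31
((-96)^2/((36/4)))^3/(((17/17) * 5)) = 1073741824/5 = 214748364.80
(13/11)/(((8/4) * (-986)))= -13/21692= -0.00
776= 776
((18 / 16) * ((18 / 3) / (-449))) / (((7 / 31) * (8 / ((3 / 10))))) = -0.00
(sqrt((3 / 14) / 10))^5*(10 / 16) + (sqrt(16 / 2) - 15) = -15 + 9*sqrt(105) / 2195200 + 2*sqrt(2) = -12.17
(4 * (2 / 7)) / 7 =8 / 49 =0.16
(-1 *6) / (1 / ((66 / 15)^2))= -2904 / 25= -116.16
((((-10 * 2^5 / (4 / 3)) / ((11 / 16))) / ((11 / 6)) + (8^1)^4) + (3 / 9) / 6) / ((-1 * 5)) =-8506489 / 10890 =-781.13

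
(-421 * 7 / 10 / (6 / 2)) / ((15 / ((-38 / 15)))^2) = -2127734 / 759375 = -2.80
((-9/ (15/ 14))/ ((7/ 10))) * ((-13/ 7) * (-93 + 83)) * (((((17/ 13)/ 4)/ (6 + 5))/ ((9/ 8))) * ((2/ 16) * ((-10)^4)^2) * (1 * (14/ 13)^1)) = -34000000000/ 429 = -79254079.25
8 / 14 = 0.57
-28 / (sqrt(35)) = -4 * sqrt(35) / 5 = -4.73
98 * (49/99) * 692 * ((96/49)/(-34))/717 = -1085056/402237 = -2.70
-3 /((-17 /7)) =21 /17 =1.24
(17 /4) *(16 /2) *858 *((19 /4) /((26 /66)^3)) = 383052483 /169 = 2266582.74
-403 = -403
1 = 1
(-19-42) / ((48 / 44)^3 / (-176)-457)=893101 / 6691045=0.13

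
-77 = -77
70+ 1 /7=491 /7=70.14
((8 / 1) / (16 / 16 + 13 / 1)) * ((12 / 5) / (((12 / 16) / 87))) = 5568 / 35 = 159.09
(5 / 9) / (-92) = -5 / 828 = -0.01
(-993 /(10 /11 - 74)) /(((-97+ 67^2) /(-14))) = -25487 /588528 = -0.04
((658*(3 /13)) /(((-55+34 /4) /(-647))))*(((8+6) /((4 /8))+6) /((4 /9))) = 65136078 /403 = 161627.99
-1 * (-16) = 16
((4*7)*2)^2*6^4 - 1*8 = 4064248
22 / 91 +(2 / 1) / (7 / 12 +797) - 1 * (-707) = 615982173 / 870961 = 707.24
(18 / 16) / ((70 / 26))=0.42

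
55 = 55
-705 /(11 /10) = -640.91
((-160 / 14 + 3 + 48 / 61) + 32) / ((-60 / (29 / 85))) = -100543 / 725900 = -0.14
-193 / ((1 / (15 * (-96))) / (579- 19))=155635200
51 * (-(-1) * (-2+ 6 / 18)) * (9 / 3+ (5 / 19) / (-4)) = -18955 / 76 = -249.41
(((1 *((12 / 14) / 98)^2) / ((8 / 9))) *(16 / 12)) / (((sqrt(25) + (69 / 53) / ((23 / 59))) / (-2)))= -1431 / 52000858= -0.00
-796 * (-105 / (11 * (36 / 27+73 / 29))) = 1454292 / 737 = 1973.26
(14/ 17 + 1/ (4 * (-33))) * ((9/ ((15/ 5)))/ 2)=1831/ 1496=1.22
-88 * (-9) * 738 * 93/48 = 1132461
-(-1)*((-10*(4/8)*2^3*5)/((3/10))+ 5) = -1985/3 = -661.67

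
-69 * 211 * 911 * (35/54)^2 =-5415826675/972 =-5571838.14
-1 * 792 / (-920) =99 / 115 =0.86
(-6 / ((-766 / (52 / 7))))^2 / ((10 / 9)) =109512 / 35938805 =0.00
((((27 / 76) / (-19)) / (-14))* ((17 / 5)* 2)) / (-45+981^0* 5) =-459 / 2021600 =-0.00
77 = 77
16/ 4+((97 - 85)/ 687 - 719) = -163731/ 229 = -714.98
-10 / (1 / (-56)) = 560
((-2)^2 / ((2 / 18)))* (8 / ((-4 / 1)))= -72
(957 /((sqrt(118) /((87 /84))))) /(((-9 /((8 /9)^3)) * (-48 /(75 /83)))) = 925100 * sqrt(118) /74968173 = 0.13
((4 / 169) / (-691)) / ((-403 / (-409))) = -1636 / 47061937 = -0.00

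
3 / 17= 0.18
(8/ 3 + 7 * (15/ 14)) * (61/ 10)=3721/ 60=62.02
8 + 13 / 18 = 157 / 18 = 8.72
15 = 15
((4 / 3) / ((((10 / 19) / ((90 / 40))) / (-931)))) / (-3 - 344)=53067 / 3470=15.29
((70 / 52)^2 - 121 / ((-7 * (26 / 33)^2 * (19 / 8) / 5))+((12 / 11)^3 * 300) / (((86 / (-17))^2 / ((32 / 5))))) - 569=-90975870293093 / 221265296252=-411.16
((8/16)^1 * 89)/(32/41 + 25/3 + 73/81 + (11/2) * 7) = 295569/322237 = 0.92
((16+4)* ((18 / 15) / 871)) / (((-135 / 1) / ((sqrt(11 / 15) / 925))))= -8* sqrt(165) / 543830625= -0.00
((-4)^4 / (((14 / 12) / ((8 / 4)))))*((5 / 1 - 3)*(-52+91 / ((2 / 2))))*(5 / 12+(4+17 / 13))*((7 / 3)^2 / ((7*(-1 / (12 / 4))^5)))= -37034496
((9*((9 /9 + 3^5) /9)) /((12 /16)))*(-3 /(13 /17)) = -16592 /13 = -1276.31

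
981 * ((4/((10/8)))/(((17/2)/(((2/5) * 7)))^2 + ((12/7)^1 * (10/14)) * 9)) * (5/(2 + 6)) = 1538208/15865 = 96.96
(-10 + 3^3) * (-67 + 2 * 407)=12699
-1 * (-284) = 284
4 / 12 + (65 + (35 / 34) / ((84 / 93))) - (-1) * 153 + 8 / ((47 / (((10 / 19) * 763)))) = 104868005 / 364344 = 287.83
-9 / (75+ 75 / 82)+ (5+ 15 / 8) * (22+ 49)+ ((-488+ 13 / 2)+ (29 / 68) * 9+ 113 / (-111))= 292150259 / 31324200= 9.33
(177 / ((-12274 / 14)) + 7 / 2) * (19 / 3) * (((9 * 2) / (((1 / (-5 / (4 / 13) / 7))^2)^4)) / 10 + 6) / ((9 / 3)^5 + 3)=1110003429680644801 / 8576968909651968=129.42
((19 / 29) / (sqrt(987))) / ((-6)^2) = 19*sqrt(987) / 1030428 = 0.00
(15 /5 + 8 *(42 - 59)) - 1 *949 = -1082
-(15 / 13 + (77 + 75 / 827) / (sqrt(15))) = -63754 *sqrt(15) / 12405 - 15 / 13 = -21.06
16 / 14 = 8 / 7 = 1.14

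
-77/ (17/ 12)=-924/ 17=-54.35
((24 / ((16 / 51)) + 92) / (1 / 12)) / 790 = 1011 / 395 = 2.56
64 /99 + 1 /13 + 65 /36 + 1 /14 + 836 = 30219803 /36036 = 838.60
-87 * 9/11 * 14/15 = -3654/55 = -66.44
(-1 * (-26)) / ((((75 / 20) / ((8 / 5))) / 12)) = 3328 / 25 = 133.12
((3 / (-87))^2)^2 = 1 / 707281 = 0.00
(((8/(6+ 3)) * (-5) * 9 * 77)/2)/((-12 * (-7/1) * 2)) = -55/6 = -9.17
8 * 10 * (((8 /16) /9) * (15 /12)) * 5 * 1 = 250 /9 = 27.78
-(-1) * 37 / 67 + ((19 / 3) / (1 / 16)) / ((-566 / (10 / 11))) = 243703 / 625713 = 0.39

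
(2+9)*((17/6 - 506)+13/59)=-1958473/354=-5532.41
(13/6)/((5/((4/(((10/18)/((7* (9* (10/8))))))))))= 245.70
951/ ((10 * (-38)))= -951/ 380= -2.50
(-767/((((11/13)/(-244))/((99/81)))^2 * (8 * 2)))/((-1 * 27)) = 482327183/2187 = 220542.84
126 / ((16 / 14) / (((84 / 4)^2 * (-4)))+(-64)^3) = -0.00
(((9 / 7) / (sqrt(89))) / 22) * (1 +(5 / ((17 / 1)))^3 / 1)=2061 * sqrt(89) / 3060799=0.01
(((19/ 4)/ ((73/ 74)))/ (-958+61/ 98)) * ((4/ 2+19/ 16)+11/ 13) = -28901033/ 1424608432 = -0.02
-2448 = -2448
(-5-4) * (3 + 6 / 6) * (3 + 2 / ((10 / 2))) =-612 / 5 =-122.40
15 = 15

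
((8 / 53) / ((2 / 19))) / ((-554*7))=-38 / 102767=-0.00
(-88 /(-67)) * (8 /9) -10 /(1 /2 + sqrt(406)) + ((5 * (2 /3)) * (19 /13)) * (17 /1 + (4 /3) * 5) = 115.98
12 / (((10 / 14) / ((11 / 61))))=924 / 305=3.03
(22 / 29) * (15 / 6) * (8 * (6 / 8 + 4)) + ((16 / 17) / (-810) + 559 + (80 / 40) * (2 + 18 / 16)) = 509000237 / 798660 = 637.32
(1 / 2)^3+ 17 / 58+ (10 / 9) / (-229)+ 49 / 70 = 2661517 / 2390760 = 1.11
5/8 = 0.62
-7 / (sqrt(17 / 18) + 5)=-630 / 433 + 21 * sqrt(34) / 433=-1.17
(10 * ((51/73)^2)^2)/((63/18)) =135304020/198787687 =0.68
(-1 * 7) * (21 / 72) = -2.04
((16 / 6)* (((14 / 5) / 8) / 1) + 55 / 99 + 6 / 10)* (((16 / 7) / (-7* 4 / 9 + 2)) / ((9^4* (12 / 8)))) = -1504 / 3444525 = -0.00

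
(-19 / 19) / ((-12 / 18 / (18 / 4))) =27 / 4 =6.75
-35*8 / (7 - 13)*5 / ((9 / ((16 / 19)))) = 11200 / 513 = 21.83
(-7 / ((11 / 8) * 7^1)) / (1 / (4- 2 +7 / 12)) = -62 / 33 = -1.88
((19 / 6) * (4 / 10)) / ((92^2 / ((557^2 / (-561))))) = -5894731 / 71224560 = -0.08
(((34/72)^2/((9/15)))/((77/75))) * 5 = 180625/99792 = 1.81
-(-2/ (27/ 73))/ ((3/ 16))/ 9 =2336/ 729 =3.20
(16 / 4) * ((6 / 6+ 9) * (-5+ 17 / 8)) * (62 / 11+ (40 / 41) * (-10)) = 213670 / 451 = 473.77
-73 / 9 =-8.11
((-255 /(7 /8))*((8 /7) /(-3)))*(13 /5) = 14144 /49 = 288.65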